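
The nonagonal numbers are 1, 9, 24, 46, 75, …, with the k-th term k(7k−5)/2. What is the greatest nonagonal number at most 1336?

1216

Solve n(7n−5)/2 ≤ 1336 for integer n.
n = 19 gives 1216 ≤ 1336, while n = 20 gives 1350 > 1336; so the answer is 1216.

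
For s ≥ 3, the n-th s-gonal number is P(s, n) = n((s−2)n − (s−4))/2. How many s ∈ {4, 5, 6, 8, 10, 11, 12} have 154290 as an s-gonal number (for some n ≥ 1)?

s = 4: P(4, 392) = 153664 and P(4, 393) = 154449; 154290 is not s-gonal.
s = 5: P(5, 320) = 153440 and P(5, 321) = 154401; 154290 is not s-gonal.
s = 6: P(6, 278) = 154290. ✓
s = 8: P(8, 227) = 154133 and P(8, 228) = 155496; 154290 is not s-gonal.
s = 10: P(10, 196) = 153076 and P(10, 197) = 154645; 154290 is not s-gonal.
s = 11: P(11, 185) = 153365 and P(11, 186) = 155031; 154290 is not s-gonal.
s = 12: P(12, 176) = 154176 and P(12, 177) = 155937; 154290 is not s-gonal.
Hits: s ∈ {6} → 1.

1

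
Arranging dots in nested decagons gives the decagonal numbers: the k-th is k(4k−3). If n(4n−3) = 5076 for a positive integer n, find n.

36

Set n(4n−3) = 5076, giving 4n² − 3n − 5076 = 0.
The discriminant is 9 + 16·5076 = 81225, and √81225 = 285.
So n = (3 + 285) / 8 = 288/8 = 36.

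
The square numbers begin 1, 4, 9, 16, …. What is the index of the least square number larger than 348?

19

Solve n² > 348 for integer n.
The largest n with value ≤ 348 is 18 (since 324 ≤ 348 < 361), so the first above is n = 19, value 361.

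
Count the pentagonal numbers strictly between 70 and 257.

6

The n-th pentagonal number is n(3n−1)/2.
Smallest index with value > 70: n = 8 (giving 92).
Largest index with value < 257: n = 13 (giving 247).
Indices 8 through 13: 6 terms.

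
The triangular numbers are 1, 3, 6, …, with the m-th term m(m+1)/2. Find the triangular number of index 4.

10

The 4th triangular number is n(n+1)/2 with n = 4.
4·5/2 = 20/2 = 10.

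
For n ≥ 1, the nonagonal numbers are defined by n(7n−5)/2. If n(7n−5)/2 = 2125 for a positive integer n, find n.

25

Set n(7n−5)/2 = 2125, giving 7n² − 5n − 4250 = 0.
The discriminant is 25 + 56·2125 = 119025, and √119025 = 345.
So n = (5 + 345) / 14 = 350/14 = 25.
Check: 25·(7·25 − 5)/2 = 2125. ✓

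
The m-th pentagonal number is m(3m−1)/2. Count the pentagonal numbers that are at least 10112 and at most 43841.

The n-th pentagonal number is n(3n−1)/2.
Smallest index with value ≥ 10112: n = 83 (giving 10292).
Largest index with value ≤ 43841: n = 171 (giving 43776).
Indices 83 through 171: 89 terms.

89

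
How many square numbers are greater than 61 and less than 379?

12

The n-th square number is n².
Smallest index with value > 61: n = 8 (giving 64).
Largest index with value < 379: n = 19 (giving 361).
Indices 8 through 19: 12 terms.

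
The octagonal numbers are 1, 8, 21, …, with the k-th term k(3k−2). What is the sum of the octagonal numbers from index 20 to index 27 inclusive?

Σ i(3i−2) = 3Σi² − 2Σi over i = 20..27.
Σi = 378 − 190 = 188 and Σi² = 6930 − 2470 = 4460.
3·4460 − 2·188 = 13004.

13004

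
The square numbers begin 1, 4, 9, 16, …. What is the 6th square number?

36

The 6th square number is n² with n = 6.
6² = 36.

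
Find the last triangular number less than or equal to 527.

496

Solve n(n+1)/2 ≤ 527 for integer n.
n = 31 gives 496 ≤ 527, while n = 32 gives 528 > 527; so the answer is 496.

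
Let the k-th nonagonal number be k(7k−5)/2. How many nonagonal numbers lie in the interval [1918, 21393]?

55

The n-th nonagonal number is n(7n−5)/2.
Smallest index with value ≥ 1918: n = 24 (giving 1956).
Largest index with value ≤ 21393: n = 78 (giving 21099).
Indices 24 through 78: 55 terms.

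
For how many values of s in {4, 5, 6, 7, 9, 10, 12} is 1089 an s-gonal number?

2

s = 4: P(4, 33) = 1089. ✓
s = 5: P(5, 27) = 1080 and P(5, 28) = 1162; 1089 is not s-gonal.
s = 6: P(6, 23) = 1035 and P(6, 24) = 1128; 1089 is not s-gonal.
s = 7: P(7, 21) = 1071 and P(7, 22) = 1177; 1089 is not s-gonal.
s = 9: P(9, 18) = 1089. ✓
s = 10: P(10, 16) = 976 and P(10, 17) = 1105; 1089 is not s-gonal.
s = 12: P(12, 15) = 1065 and P(12, 16) = 1216; 1089 is not s-gonal.
Hits: s ∈ {4, 9} → 2.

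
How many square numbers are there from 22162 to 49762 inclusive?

The n-th square number is n².
Smallest index with value ≥ 22162: n = 149 (giving 22201).
Largest index with value ≤ 49762: n = 223 (giving 49729).
Indices 149 through 223: 75 terms.

75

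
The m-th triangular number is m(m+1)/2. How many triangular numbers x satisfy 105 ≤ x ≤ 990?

The n-th triangular number is n(n+1)/2.
Smallest index with value ≥ 105: n = 14 (giving 105).
Largest index with value ≤ 990: n = 44 (giving 990).
Indices 14 through 44: 31 terms.

31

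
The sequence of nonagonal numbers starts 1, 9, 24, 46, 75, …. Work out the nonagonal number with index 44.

6666

The 44th nonagonal number is n(7n−5)/2 with n = 44.
44·(7·44 − 5)/2 = 44·303/2 = 6666.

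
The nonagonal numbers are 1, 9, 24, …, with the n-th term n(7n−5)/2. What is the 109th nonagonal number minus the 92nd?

109·(7·109 − 5)/2 = 41311 and 92·(7·92 − 5)/2 = 29394.
Difference: 41311 − 29394 = 11917.

11917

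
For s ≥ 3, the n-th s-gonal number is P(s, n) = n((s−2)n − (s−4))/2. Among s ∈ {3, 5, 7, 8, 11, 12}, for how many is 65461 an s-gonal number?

s = 3: P(3, 361) = 65341 and P(3, 362) = 65703; 65461 is not s-gonal.
s = 5: P(5, 209) = 65417 and P(5, 210) = 66045; 65461 is not s-gonal.
s = 7: P(7, 162) = 65367 and P(7, 163) = 66178; 65461 is not s-gonal.
s = 8: P(8, 148) = 65416 and P(8, 149) = 66305; 65461 is not s-gonal.
s = 11: P(11, 121) = 65461. ✓
s = 12: P(12, 114) = 64524 and P(12, 115) = 65665; 65461 is not s-gonal.
Hits: s ∈ {11} → 1.

1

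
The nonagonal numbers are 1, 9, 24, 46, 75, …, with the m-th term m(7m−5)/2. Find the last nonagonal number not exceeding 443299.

442686

Solve n(7n−5)/2 ≤ 443299 for integer n.
n = 356 gives 442686 ≤ 443299, while n = 357 gives 445179 > 443299; so the answer is 442686.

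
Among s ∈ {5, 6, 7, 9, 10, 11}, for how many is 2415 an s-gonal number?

1

s = 5: P(5, 40) = 2380 and P(5, 41) = 2501; 2415 is not s-gonal.
s = 6: P(6, 35) = 2415. ✓
s = 7: P(7, 31) = 2356 and P(7, 32) = 2512; 2415 is not s-gonal.
s = 9: P(9, 26) = 2301 and P(9, 27) = 2484; 2415 is not s-gonal.
s = 10: P(10, 24) = 2232 and P(10, 25) = 2425; 2415 is not s-gonal.
s = 11: P(11, 23) = 2300 and P(11, 24) = 2508; 2415 is not s-gonal.
Hits: s ∈ {6} → 1.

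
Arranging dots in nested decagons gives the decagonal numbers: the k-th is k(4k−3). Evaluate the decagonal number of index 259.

259·(4·259 − 3) = 259·1033 = 267547.

267547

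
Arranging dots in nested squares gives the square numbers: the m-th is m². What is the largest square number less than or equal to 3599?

3481

Solve n² ≤ 3599 for integer n.
n = 59 gives 3481 ≤ 3599, while n = 60 gives 3600 > 3599; so the answer is 3481.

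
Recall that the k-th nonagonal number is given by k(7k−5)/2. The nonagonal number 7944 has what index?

Set n(7n−5)/2 = 7944, giving 7n² − 5n − 15888 = 0.
The discriminant is 25 + 56·7944 = 444889, and √444889 = 667.
So n = (5 + 667) / 14 = 672/14 = 48.
Check: 48·(7·48 − 5)/2 = 7944. ✓

48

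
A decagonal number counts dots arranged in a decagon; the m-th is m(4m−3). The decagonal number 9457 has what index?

49

Set n(4n−3) = 9457, giving 4n² − 3n − 9457 = 0.
The discriminant is 9 + 16·9457 = 151321, and √151321 = 389.
So n = (3 + 389) / 8 = 392/8 = 49.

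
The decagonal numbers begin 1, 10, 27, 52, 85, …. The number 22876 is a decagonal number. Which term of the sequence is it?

76

Set n(4n−3) = 22876, giving 4n² − 3n − 22876 = 0.
The discriminant is 9 + 16·22876 = 366025, and √366025 = 605.
So n = (3 + 605) / 8 = 608/8 = 76.
Check: 76·(4·76 − 3) = 22876. ✓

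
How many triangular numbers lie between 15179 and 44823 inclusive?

125

The n-th triangular number is n(n+1)/2.
Smallest index with value ≥ 15179: n = 174 (giving 15225).
Largest index with value ≤ 44823: n = 298 (giving 44551).
Indices 174 through 298: 125 terms.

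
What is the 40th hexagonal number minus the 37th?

459

40·(2·40 − 1) = 3160 and 37·(2·37 − 1) = 2701.
Difference: 3160 − 2701 = 459.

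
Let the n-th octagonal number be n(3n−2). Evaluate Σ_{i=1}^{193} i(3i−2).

7207585

Σ i(3i−2) = 3Σi² − 2Σi over i = 1..193.
Σi = 18721 and Σi² = 2415009.
3·2415009 − 2·18721 = 7207585.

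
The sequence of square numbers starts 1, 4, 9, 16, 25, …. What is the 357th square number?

127449

357² = 127449.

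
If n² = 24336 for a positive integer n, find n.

We need n² = 24336, so n = √24336 = 156.
Check: 156² = 24336. ✓

156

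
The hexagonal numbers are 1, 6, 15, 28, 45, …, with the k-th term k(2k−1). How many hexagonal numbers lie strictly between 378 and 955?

The n-th hexagonal number is n(2n−1).
Smallest index with value > 378: n = 15 (giving 435).
Largest index with value < 955: n = 22 (giving 946).
Indices 15 through 22: 8 terms.

8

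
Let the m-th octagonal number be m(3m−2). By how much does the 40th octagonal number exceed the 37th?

687

40·(3·40 − 2) = 4720 and 37·(3·37 − 2) = 4033.
Difference: 4720 − 4033 = 687.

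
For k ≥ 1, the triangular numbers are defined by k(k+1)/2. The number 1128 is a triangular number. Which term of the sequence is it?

Set n(n+1)/2 = 1128, giving n² + n − 2256 = 0.
The discriminant is 1 + 8·1128 = 9025, and √9025 = 95.
So n = (-1 + 95) / 2 = 94/2 = 47.
Check: 47·48/2 = 1128. ✓

47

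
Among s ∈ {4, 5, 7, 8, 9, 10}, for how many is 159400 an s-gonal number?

s = 4: P(4, 399) = 159201 and P(4, 400) = 160000; 159400 is not s-gonal.
s = 5: P(5, 326) = 159251 and P(5, 327) = 160230; 159400 is not s-gonal.
s = 7: P(7, 252) = 158382 and P(7, 253) = 159643; 159400 is not s-gonal.
s = 8: P(8, 230) = 158240 and P(8, 231) = 159621; 159400 is not s-gonal.
s = 9: P(9, 213) = 158259 and P(9, 214) = 159751; 159400 is not s-gonal.
s = 10: P(10, 200) = 159400. ✓
Hits: s ∈ {10} → 1.

1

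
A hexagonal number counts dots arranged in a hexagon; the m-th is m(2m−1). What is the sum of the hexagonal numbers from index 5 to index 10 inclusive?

Σ i(2i−1) = 2Σi² − Σi over i = 5..10.
Σi = 55 − 10 = 45 and Σi² = 385 − 30 = 355.
2·355 − 1·45 = 665.

665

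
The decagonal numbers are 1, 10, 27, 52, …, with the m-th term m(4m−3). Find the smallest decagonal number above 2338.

2425

Solve n(4n−3) > 2338 for integer n.
The largest n with value ≤ 2338 is 24 (since 2232 ≤ 2338 < 2425), so the first above is n = 25, value 2425.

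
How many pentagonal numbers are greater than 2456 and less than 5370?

19

The n-th pentagonal number is n(3n−1)/2.
Smallest index with value > 2456: n = 41 (giving 2501).
Largest index with value < 5370: n = 59 (giving 5192).
Indices 41 through 59: 19 terms.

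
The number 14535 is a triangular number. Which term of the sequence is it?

Set n(n+1)/2 = 14535, giving n² + n − 29070 = 0.
So n = (-1 + 341) / 2 = 340/2 = 170.

170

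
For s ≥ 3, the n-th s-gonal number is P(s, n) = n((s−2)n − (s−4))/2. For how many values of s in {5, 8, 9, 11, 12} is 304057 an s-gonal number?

s = 5: P(5, 450) = 303525 and P(5, 451) = 304876; 304057 is not s-gonal.
s = 8: P(8, 318) = 302736 and P(8, 319) = 304645; 304057 is not s-gonal.
s = 9: P(9, 295) = 303850 and P(9, 296) = 305916; 304057 is not s-gonal.
s = 11: P(11, 260) = 303290 and P(11, 261) = 305631; 304057 is not s-gonal.
s = 12: P(12, 247) = 304057. ✓
Hits: s ∈ {12} → 1.

1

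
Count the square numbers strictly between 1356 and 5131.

The n-th square number is n².
Smallest index with value > 1356: n = 37 (giving 1369).
Largest index with value < 5131: n = 71 (giving 5041).
Indices 37 through 71: 35 terms.

35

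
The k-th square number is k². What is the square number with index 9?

81

The 9th square number is n² with n = 9.
9² = 81.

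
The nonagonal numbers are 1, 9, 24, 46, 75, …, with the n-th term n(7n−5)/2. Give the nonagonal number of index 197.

135339

The 197th nonagonal number is n(7n−5)/2 with n = 197.
197·(7·197 − 5)/2 = 197·1374/2 = 197·687 = 135339.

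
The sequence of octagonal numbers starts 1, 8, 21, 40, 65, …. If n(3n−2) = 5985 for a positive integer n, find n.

45

Set n(3n−2) = 5985, giving 3n² − 2n − 5985 = 0.
So n = (2 + 268) / 6 = 270/6 = 45.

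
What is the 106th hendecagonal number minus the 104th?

1883

106·(9·106 − 7)/2 = 50191 and 104·(9·104 − 7)/2 = 48308.
Difference: 50191 − 48308 = 1883.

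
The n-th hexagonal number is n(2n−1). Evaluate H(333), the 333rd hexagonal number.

The 333rd hexagonal number is n(2n−1) with n = 333.
333·(2·333 − 1) = 333·665 = 221445.

221445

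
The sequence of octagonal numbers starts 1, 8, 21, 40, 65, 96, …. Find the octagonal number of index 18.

936

The 18th octagonal number is n(3n−2) with n = 18.
18·(3·18 − 2) = 18·52 = 936.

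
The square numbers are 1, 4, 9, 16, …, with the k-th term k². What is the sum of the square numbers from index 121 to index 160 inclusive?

Σ_{i=121}^{160} i² = 1378160 − 583220 = 794940.

794940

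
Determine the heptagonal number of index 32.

2512

The 32nd heptagonal number is n(5n−3)/2 with n = 32.
32·(5·32 − 3)/2 = 32·157/2 = 2512.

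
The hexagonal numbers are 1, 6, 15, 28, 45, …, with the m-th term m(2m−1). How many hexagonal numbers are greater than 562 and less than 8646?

48

The n-th hexagonal number is n(2n−1).
Smallest index with value > 562: n = 18 (giving 630).
Largest index with value < 8646: n = 65 (giving 8385).
Indices 18 through 65: 48 terms.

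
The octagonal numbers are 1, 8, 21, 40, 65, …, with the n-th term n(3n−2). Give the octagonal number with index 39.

4485

The 39th octagonal number is n(3n−2) with n = 39.
39·(3·39 − 2) = 39·115 = 4485.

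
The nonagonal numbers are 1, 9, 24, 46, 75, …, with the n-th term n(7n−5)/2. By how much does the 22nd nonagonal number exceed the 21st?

148

Consecutive nonagonal numbers differ by 7n − 6: here 7·22 − 6 = 148.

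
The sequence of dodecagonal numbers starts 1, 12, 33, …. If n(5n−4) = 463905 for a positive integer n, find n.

305

Set n(5n−4) = 463905, giving 5n² − 4n − 463905 = 0.
So n = (4 + 3046) / 10 = 3050/10 = 305.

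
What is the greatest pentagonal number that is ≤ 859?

Solve n(3n−1)/2 ≤ 859 for integer n.
n = 24 gives 852 ≤ 859, while n = 25 gives 925 > 859; so the answer is 852.

852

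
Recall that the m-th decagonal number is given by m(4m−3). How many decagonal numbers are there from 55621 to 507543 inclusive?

The n-th decagonal number is n(4n−3).
Smallest index with value ≥ 55621: n = 119 (giving 56287).
Largest index with value ≤ 507543: n = 356 (giving 505876).
Indices 119 through 356: 238 terms.

238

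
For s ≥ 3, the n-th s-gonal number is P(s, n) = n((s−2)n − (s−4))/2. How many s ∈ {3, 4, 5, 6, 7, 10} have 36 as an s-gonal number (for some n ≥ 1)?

2

s = 3: P(3, 8) = 36. ✓
s = 4: P(4, 6) = 36. ✓
s = 5: P(5, 5) = 35 and P(5, 6) = 51; 36 is not s-gonal.
s = 6: P(6, 4) = 28 and P(6, 5) = 45; 36 is not s-gonal.
s = 7: P(7, 4) = 34 and P(7, 5) = 55; 36 is not s-gonal.
s = 10: P(10, 3) = 27 and P(10, 4) = 52; 36 is not s-gonal.
Hits: s ∈ {3, 4} → 2.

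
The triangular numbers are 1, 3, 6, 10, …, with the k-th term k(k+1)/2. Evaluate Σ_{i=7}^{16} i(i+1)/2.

Σ i(i+1)/2 = (Σi² + Σi) / 2 over i = 7..16.
Σi = 136 − 21 = 115 and Σi² = 1496 − 91 = 1405.
(1·1405 + 1·115) / 2 = 1520/2 = 760.

760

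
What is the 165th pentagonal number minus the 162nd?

165·(3·165 − 1)/2 = 40755 and 162·(3·162 − 1)/2 = 39285.
Difference: 40755 − 39285 = 1470.

1470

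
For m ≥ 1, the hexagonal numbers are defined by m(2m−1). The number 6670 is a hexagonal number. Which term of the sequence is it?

58

Set n(2n−1) = 6670, giving 2n² − n − 6670 = 0.
The discriminant is 1 + 8·6670 = 53361, and √53361 = 231.
So n = (1 + 231) / 4 = 232/4 = 58.
Check: 58·(2·58 − 1) = 6670. ✓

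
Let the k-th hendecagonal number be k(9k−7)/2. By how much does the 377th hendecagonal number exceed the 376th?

Consecutive hendecagonal numbers differ by 9n − 8: here 9·377 − 8 = 3385.

3385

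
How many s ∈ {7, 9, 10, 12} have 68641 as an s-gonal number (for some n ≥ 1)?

1

s = 7: P(7, 166) = 68641. ✓
s = 9: P(9, 140) = 68250 and P(9, 141) = 69231; 68641 is not s-gonal.
s = 10: P(10, 131) = 68251 and P(10, 132) = 69300; 68641 is not s-gonal.
s = 12: P(12, 117) = 67977 and P(12, 118) = 69148; 68641 is not s-gonal.
Hits: s ∈ {7} → 1.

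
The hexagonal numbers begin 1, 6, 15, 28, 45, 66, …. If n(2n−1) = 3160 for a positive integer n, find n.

40

Set n(2n−1) = 3160, giving 2n² − n − 3160 = 0.
The discriminant is 1 + 8·3160 = 25281, and √25281 = 159.
So n = (1 + 159) / 4 = 160/4 = 40.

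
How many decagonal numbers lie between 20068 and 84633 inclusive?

74

The n-th decagonal number is n(4n−3).
Smallest index with value ≥ 20068: n = 72 (giving 20520).
Largest index with value ≤ 84633: n = 145 (giving 83665).
Indices 72 through 145: 74 terms.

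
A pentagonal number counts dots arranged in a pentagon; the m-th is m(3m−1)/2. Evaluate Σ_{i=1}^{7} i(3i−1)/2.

Σ i(3i−1)/2 = (3Σi² − Σi) / 2 over i = 1..7.
Σi = 28 and Σi² = 140.
(3·140 − 1·28) / 2 = 392/2 = 196.

196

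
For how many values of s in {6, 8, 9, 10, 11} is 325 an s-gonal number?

2

s = 6: P(6, 13) = 325. ✓
s = 8: P(8, 10) = 280 and P(8, 11) = 341; 325 is not s-gonal.
s = 9: P(9, 10) = 325. ✓
s = 10: P(10, 9) = 297 and P(10, 10) = 370; 325 is not s-gonal.
s = 11: P(11, 8) = 260 and P(11, 9) = 333; 325 is not s-gonal.
Hits: s ∈ {6, 9} → 2.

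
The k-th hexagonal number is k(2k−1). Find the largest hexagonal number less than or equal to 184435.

183315

Solve n(2n−1) ≤ 184435 for integer n.
n = 303 gives 183315 ≤ 184435, while n = 304 gives 184528 > 184435; so the answer is 183315.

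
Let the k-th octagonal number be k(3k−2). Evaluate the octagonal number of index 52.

8008

The 52nd octagonal number is n(3n−2) with n = 52.
52·(3·52 − 2) = 52·154 = 8008.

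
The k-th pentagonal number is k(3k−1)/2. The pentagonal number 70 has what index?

Set n(3n−1)/2 = 70, giving 3n² − n − 140 = 0.
The discriminant is 1 + 24·70 = 1681, and √1681 = 41.
So n = (1 + 41) / 6 = 42/6 = 7.

7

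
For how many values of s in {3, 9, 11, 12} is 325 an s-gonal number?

s = 3: P(3, 25) = 325. ✓
s = 9: P(9, 10) = 325. ✓
s = 11: P(11, 8) = 260 and P(11, 9) = 333; 325 is not s-gonal.
s = 12: P(12, 8) = 288 and P(12, 9) = 369; 325 is not s-gonal.
Hits: s ∈ {3, 9} → 2.

2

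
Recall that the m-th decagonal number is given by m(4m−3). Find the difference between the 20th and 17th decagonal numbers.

20·(4·20 − 3) = 1540 and 17·(4·17 − 3) = 1105.
Difference: 1540 − 1105 = 435.

435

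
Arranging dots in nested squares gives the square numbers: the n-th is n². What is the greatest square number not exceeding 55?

49

Solve n² ≤ 55 for integer n.
n = 7 gives 49 ≤ 55, while n = 8 gives 64 > 55; so the answer is 49.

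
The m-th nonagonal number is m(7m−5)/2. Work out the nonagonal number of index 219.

219·(7·219 − 5)/2 = 219·1528/2 = 219·764 = 167316.

167316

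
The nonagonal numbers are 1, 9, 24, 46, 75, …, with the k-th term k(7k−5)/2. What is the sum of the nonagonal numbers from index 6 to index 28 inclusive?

Σ i(7i−5)/2 = (7Σi² − 5Σi) / 2 over i = 6..28.
Σi = 406 − 15 = 391 and Σi² = 7714 − 55 = 7659.
(7·7659 − 5·391) / 2 = 51658/2 = 25829.

25829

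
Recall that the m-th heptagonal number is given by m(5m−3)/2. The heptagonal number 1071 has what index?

21

Set n(5n−3)/2 = 1071, giving 5n² − 3n − 2142 = 0.
So n = (3 + 207) / 10 = 210/10 = 21.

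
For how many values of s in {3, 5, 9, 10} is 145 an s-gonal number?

1

s = 3: P(3, 16) = 136 and P(3, 17) = 153; 145 is not s-gonal.
s = 5: P(5, 10) = 145. ✓
s = 9: P(9, 6) = 111 and P(9, 7) = 154; 145 is not s-gonal.
s = 10: P(10, 6) = 126 and P(10, 7) = 175; 145 is not s-gonal.
Hits: s ∈ {5} → 1.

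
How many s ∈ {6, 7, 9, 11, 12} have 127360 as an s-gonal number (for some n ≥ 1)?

s = 6: P(6, 252) = 126756 and P(6, 253) = 127765; 127360 is not s-gonal.
s = 7: P(7, 226) = 127351 and P(7, 227) = 128482; 127360 is not s-gonal.
s = 9: P(9, 191) = 127206 and P(9, 192) = 128544; 127360 is not s-gonal.
s = 11: P(11, 168) = 126420 and P(11, 169) = 127933; 127360 is not s-gonal.
s = 12: P(12, 160) = 127360. ✓
Hits: s ∈ {12} → 1.

1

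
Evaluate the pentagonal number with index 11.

11·(3·11 − 1)/2 = 11·32/2 = 11·16 = 176.

176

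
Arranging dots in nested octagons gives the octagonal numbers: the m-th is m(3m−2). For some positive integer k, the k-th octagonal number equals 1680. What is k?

24

Set n(3n−2) = 1680, giving 3n² − 2n − 1680 = 0.
The discriminant is 4 + 12·1680 = 20164, and √20164 = 142.
So n = (2 + 142) / 6 = 144/6 = 24.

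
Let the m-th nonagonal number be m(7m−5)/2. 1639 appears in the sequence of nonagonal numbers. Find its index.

22

Set n(7n−5)/2 = 1639, giving 7n² − 5n − 3278 = 0.
The discriminant is 25 + 56·1639 = 91809, and √91809 = 303.
So n = (5 + 303) / 14 = 308/14 = 22.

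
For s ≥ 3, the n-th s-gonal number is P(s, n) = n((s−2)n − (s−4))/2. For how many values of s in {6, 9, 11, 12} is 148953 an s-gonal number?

1

s = 6: P(6, 273) = 148785 and P(6, 274) = 149878; 148953 is not s-gonal.
s = 9: P(9, 206) = 148011 and P(9, 207) = 149454; 148953 is not s-gonal.
s = 11: P(11, 182) = 148421 and P(11, 183) = 150060; 148953 is not s-gonal.
s = 12: P(12, 173) = 148953. ✓
Hits: s ∈ {12} → 1.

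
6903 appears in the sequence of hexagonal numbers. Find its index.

59

Set n(2n−1) = 6903, giving 2n² − n − 6903 = 0.
The discriminant is 1 + 8·6903 = 55225, and √55225 = 235.
So n = (1 + 235) / 4 = 236/4 = 59.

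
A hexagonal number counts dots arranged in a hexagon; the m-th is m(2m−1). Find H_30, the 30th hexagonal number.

1770

The 30th hexagonal number is n(2n−1) with n = 30.
30·(2·30 − 1) = 30·59 = 1770.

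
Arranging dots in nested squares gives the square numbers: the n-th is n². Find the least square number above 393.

400

Solve n² > 393 for integer n.
The largest n with value ≤ 393 is 19 (since 361 ≤ 393 < 400), so the first above is n = 20, value 400.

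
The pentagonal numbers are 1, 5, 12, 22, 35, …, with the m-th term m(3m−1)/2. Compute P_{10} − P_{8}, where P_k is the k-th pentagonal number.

53

10·(3·10 − 1)/2 = 145 and 8·(3·8 − 1)/2 = 92.
Difference: 145 − 92 = 53.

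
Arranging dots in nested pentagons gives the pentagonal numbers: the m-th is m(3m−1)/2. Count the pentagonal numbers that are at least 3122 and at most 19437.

69

The n-th pentagonal number is n(3n−1)/2.
Smallest index with value ≥ 3122: n = 46 (giving 3151).
Largest index with value ≤ 19437: n = 114 (giving 19437).
Indices 46 through 114: 69 terms.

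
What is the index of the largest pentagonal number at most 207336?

371

Solve n(3n−1)/2 ≤ 207336 for integer n.
n = 371 gives 206276 ≤ 207336, while n = 372 gives 207390 > 207336; so the answer is index 371.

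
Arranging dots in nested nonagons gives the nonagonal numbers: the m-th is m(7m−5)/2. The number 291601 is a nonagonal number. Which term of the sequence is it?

Set n(7n−5)/2 = 291601, giving 7n² − 5n − 583202 = 0.
The discriminant is 25 + 56·291601 = 16329681, and √16329681 = 4041.
So n = (5 + 4041) / 14 = 4046/14 = 289.

289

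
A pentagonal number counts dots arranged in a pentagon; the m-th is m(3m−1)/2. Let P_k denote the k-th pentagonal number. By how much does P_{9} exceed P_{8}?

25

Consecutive pentagonal numbers differ by 3n − 2: here 3·9 − 2 = 25.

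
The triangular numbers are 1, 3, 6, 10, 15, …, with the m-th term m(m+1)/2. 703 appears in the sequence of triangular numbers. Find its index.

Set n(n+1)/2 = 703, giving n² + n − 1406 = 0.
The discriminant is 1 + 8·703 = 5625, and √5625 = 75.
So n = (-1 + 75) / 2 = 74/2 = 37.
Check: 37·38/2 = 703. ✓

37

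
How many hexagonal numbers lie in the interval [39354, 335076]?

The n-th hexagonal number is n(2n−1).
Smallest index with value ≥ 39354: n = 141 (giving 39621).
Largest index with value ≤ 335076: n = 409 (giving 334153).
Indices 141 through 409: 269 terms.

269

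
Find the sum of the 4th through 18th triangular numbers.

1130

Σ i(i+1)/2 = (Σi² + Σi) / 2 over i = 4..18.
Σi = 171 − 6 = 165 and Σi² = 2109 − 14 = 2095.
(1·2095 + 1·165) / 2 = 2260/2 = 1130.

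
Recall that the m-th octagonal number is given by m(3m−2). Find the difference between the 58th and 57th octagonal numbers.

343

Consecutive octagonal numbers differ by 6n − 5: here 6·58 − 5 = 343.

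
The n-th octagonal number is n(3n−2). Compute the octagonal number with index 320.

320·(3·320 − 2) = 320·958 = 306560.

306560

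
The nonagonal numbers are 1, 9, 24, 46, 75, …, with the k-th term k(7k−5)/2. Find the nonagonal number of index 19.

1216

The 19th nonagonal number is n(7n−5)/2 with n = 19.
19·(7·19 − 5)/2 = 19·128/2 = 19·64 = 1216.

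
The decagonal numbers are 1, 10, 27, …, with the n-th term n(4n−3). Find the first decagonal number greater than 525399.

525987

Solve n(4n−3) > 525399 for integer n.
The largest n with value ≤ 525399 is 362 (since 523090 ≤ 525399 < 525987), so the first above is n = 363, value 525987.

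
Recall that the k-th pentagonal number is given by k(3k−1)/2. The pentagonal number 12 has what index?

Set n(3n−1)/2 = 12, giving 3n² − n − 24 = 0.
The discriminant is 1 + 24·12 = 289, and √289 = 17.
So n = (1 + 17) / 6 = 18/6 = 3.
Check: 3·(3·3 − 1)/2 = 12. ✓

3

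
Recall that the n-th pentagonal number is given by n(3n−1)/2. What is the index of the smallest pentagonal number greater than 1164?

29

Solve n(3n−1)/2 > 1164 for integer n.
The largest n with value ≤ 1164 is 28 (since 1162 ≤ 1164 < 1247), so the first above is n = 29, value 1247.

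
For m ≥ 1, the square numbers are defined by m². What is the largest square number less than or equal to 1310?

Solve n² ≤ 1310 for integer n.
n = 36 gives 1296 ≤ 1310, while n = 37 gives 1369 > 1310; so the answer is 1296.

1296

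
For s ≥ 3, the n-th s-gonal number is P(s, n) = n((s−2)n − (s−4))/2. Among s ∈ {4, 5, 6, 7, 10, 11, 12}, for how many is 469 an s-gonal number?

1

s = 4: P(4, 21) = 441 and P(4, 22) = 484; 469 is not s-gonal.
s = 5: P(5, 17) = 425 and P(5, 18) = 477; 469 is not s-gonal.
s = 6: P(6, 15) = 435 and P(6, 16) = 496; 469 is not s-gonal.
s = 7: P(7, 14) = 469. ✓
s = 10: P(10, 11) = 451 and P(10, 12) = 540; 469 is not s-gonal.
s = 11: P(11, 10) = 415 and P(11, 11) = 506; 469 is not s-gonal.
s = 12: P(12, 10) = 460 and P(12, 11) = 561; 469 is not s-gonal.
Hits: s ∈ {7} → 1.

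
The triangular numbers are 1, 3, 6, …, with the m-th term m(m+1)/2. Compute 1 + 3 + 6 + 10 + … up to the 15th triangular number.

680

Σ i(i+1)/2 = (Σi² + Σi) / 2 over i = 1..15.
Σi = 120 and Σi² = 1240.
(1·1240 + 1·120) / 2 = 1360/2 = 680.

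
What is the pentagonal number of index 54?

The 54th pentagonal number is n(3n−1)/2 with n = 54.
54·(3·54 − 1)/2 = 54·161/2 = 4347.

4347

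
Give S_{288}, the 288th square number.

The 288th square number is n² with n = 288.
288² = 82944.

82944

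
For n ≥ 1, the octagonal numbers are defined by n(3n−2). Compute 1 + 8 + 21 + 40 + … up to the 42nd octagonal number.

Σ i(3i−2) = 3Σi² − 2Σi over i = 1..42.
Σi = 903 and Σi² = 25585.
3·25585 − 2·903 = 74949.

74949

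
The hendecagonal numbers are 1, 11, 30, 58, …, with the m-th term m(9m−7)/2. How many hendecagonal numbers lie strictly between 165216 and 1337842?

353

The n-th hendecagonal number is n(9n−7)/2.
Smallest index with value > 165216: n = 193 (giving 166945).
Largest index with value < 1337842: n = 545 (giving 1334705).
Indices 193 through 545: 353 terms.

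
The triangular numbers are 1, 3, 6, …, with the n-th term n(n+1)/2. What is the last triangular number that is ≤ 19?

15

Solve n(n+1)/2 ≤ 19 for integer n.
n = 5 gives 15 ≤ 19, while n = 6 gives 21 > 19; so the answer is 15.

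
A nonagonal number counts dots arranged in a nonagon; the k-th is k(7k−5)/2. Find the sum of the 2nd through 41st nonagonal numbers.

81220

Σ i(7i−5)/2 = (7Σi² − 5Σi) / 2 over i = 2..41.
Σi = 861 − 1 = 860 and Σi² = 23821 − 1 = 23820.
(7·23820 − 5·860) / 2 = 162440/2 = 81220.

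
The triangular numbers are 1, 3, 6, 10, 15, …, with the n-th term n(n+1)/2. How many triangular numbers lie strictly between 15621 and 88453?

244

The n-th triangular number is n(n+1)/2.
Smallest index with value > 15621: n = 177 (giving 15753).
Largest index with value < 88453: n = 420 (giving 88410).
Indices 177 through 420: 244 terms.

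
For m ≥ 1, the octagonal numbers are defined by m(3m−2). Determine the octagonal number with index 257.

The 257th octagonal number is n(3n−2) with n = 257.
257·(3·257 − 2) = 257·769 = 197633.

197633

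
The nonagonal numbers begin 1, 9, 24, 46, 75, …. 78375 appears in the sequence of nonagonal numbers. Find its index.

150

Set n(7n−5)/2 = 78375, giving 7n² − 5n − 156750 = 0.
So n = (5 + 2095) / 14 = 2100/14 = 150.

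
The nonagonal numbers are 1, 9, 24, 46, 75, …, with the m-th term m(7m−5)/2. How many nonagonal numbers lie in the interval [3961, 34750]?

67

The n-th nonagonal number is n(7n−5)/2.
Smallest index with value ≥ 3961: n = 34 (giving 3961).
Largest index with value ≤ 34750: n = 100 (giving 34750).
Indices 34 through 100: 67 terms.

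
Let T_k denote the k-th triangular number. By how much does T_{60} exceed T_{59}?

Consecutive triangular numbers differ by n: T_{60} − T_{59} = 60.

60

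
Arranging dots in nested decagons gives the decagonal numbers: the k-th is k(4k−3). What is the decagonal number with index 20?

The 20th decagonal number is n(4n−3) with n = 20.
20·(4·20 − 3) = 20·77 = 1540.

1540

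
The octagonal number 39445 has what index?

Set n(3n−2) = 39445, giving 3n² − 2n − 39445 = 0.
The discriminant is 4 + 12·39445 = 473344, and √473344 = 688.
So n = (2 + 688) / 6 = 690/6 = 115.

115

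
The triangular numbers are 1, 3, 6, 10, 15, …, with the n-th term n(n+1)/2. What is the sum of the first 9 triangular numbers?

165

Σ i(i+1)/2 = (Σi² + Σi) / 2 over i = 1..9.
Σi = 45 and Σi² = 285.
(1·285 + 1·45) / 2 = 330/2 = 165.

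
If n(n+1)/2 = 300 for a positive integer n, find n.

Set n(n+1)/2 = 300, giving n² + n − 600 = 0.
The discriminant is 1 + 8·300 = 2401, and √2401 = 49.
So n = (-1 + 49) / 2 = 48/2 = 24.
Check: 24·25/2 = 300. ✓

24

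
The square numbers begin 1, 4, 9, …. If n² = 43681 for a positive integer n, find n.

209

We need n² = 43681, so n = √43681 = 209.
Check: 209² = 43681. ✓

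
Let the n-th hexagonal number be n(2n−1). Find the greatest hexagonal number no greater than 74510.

Solve n(2n−1) ≤ 74510 for integer n.
n = 193 gives 74305 ≤ 74510, while n = 194 gives 75078 > 74510; so the answer is 74305.

74305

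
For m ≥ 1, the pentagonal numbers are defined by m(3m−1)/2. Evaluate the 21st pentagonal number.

The 21st pentagonal number is n(3n−1)/2 with n = 21.
21·(3·21 − 1)/2 = 21·62/2 = 21·31 = 651.

651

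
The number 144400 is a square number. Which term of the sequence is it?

We need n² = 144400, so n = √144400 = 380.

380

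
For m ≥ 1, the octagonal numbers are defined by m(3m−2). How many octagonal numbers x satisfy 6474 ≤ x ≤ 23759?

The n-th octagonal number is n(3n−2).
Smallest index with value ≥ 6474: n = 47 (giving 6533).
Largest index with value ≤ 23759: n = 89 (giving 23585).
Indices 47 through 89: 43 terms.

43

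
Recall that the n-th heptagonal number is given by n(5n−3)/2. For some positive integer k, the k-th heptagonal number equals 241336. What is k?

311

Set n(5n−3)/2 = 241336, giving 5n² − 3n − 482672 = 0.
The discriminant is 9 + 40·241336 = 9653449, and √9653449 = 3107.
So n = (3 + 3107) / 10 = 3110/10 = 311.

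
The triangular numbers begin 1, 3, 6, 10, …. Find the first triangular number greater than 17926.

17955

Solve n(n+1)/2 > 17926 for integer n.
The largest n with value ≤ 17926 is 188 (since 17766 ≤ 17926 < 17955), so the first above is n = 189, value 17955.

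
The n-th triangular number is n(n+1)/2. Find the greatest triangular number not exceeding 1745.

1711

Solve n(n+1)/2 ≤ 1745 for integer n.
n = 58 gives 1711 ≤ 1745, while n = 59 gives 1770 > 1745; so the answer is 1711.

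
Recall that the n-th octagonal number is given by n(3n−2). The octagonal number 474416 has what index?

398

Set n(3n−2) = 474416, giving 3n² − 2n − 474416 = 0.
So n = (2 + 2386) / 6 = 2388/6 = 398.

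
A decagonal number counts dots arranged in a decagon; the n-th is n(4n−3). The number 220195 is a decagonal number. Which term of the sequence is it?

235

Set n(4n−3) = 220195, giving 4n² − 3n − 220195 = 0.
So n = (3 + 1877) / 8 = 1880/8 = 235.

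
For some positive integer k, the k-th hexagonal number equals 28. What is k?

4

Set n(2n−1) = 28, giving 2n² − n − 28 = 0.
The discriminant is 1 + 8·28 = 225, and √225 = 15.
So n = (1 + 15) / 4 = 16/4 = 4.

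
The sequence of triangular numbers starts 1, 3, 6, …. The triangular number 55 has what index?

10

Set n(n+1)/2 = 55, giving n² + n − 110 = 0.
The discriminant is 1 + 8·55 = 441, and √441 = 21.
So n = (-1 + 21) / 2 = 20/2 = 10.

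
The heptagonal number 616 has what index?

16

Set n(5n−3)/2 = 616, giving 5n² − 3n − 1232 = 0.
The discriminant is 9 + 40·616 = 24649, and √24649 = 157.
So n = (3 + 157) / 10 = 160/10 = 16.
Check: 16·(5·16 − 3)/2 = 616. ✓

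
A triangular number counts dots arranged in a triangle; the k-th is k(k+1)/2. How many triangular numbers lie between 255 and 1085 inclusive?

24

The n-th triangular number is n(n+1)/2.
Smallest index with value ≥ 255: n = 23 (giving 276).
Largest index with value ≤ 1085: n = 46 (giving 1081).
Indices 23 through 46: 24 terms.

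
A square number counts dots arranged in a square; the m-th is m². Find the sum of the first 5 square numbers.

Σ_{i=1}^{5} i² = 5·6·11/6 = 55.

55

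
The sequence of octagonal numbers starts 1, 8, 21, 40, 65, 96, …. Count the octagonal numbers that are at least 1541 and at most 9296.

The n-th octagonal number is n(3n−2).
Smallest index with value ≥ 1541: n = 23 (giving 1541).
Largest index with value ≤ 9296: n = 56 (giving 9296).
Indices 23 through 56: 34 terms.

34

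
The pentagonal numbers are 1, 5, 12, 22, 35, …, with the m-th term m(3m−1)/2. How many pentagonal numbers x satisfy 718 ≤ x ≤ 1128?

5

The n-th pentagonal number is n(3n−1)/2.
Smallest index with value ≥ 718: n = 23 (giving 782).
Largest index with value ≤ 1128: n = 27 (giving 1080).
Indices 23 through 27: 5 terms.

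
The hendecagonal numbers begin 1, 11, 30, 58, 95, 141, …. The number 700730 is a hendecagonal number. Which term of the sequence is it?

Set n(9n−7)/2 = 700730, giving 9n² − 7n − 1401460 = 0.
So n = (7 + 7103) / 18 = 7110/18 = 395.
Check: 395·(9·395 − 7)/2 = 700730. ✓

395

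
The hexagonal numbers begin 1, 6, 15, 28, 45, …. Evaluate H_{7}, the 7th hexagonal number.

7·(2·7 − 1) = 7·13 = 91.

91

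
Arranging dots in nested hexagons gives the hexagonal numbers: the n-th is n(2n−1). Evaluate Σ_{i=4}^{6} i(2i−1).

Σ i(2i−1) = 2Σi² − Σi over i = 4..6.
Σi = 21 − 6 = 15 and Σi² = 91 − 14 = 77.
2·77 − 1·15 = 139.

139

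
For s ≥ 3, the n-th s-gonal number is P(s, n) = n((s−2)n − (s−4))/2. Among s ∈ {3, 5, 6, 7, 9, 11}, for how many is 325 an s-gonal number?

s = 3: P(3, 25) = 325. ✓
s = 5: P(5, 14) = 287 and P(5, 15) = 330; 325 is not s-gonal.
s = 6: P(6, 13) = 325. ✓
s = 7: P(7, 11) = 286 and P(7, 12) = 342; 325 is not s-gonal.
s = 9: P(9, 10) = 325. ✓
s = 11: P(11, 8) = 260 and P(11, 9) = 333; 325 is not s-gonal.
Hits: s ∈ {3, 6, 9} → 3.

3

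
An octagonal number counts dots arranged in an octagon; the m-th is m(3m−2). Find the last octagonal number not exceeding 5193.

4961

Solve n(3n−2) ≤ 5193 for integer n.
n = 41 gives 4961 ≤ 5193, while n = 42 gives 5208 > 5193; so the answer is 4961.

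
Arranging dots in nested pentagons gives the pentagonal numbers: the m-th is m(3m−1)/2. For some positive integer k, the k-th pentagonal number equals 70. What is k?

7

Set n(3n−1)/2 = 70, giving 3n² − n − 140 = 0.
So n = (1 + 41) / 6 = 42/6 = 7.
Check: 7·(3·7 − 1)/2 = 70. ✓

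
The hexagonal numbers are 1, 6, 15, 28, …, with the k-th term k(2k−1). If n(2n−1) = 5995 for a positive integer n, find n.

55

Set n(2n−1) = 5995, giving 2n² − n − 5995 = 0.
So n = (1 + 219) / 4 = 220/4 = 55.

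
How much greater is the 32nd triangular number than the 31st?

Consecutive triangular numbers differ by n: T_{32} − T_{31} = 32.

32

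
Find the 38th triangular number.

741

The 38th triangular number is n(n+1)/2 with n = 38.
38·39/2 = 1482/2 = 741.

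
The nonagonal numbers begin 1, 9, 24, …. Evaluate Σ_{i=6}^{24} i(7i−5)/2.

Σ i(7i−5)/2 = (7Σi² − 5Σi) / 2 over i = 6..24.
Σi = 300 − 15 = 285 and Σi² = 4900 − 55 = 4845.
(7·4845 − 5·285) / 2 = 32490/2 = 16245.

16245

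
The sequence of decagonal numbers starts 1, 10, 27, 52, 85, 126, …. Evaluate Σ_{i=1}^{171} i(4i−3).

Σ i(4i−3) = 4Σi² − 3Σi over i = 1..171.
Σi = 14706 and Σi² = 1681386.
4·1681386 − 3·14706 = 6681426.

6681426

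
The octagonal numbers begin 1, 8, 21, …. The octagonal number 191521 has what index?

Set n(3n−2) = 191521, giving 3n² − 2n − 191521 = 0.
The discriminant is 4 + 12·191521 = 2298256, and √2298256 = 1516.
So n = (2 + 1516) / 6 = 1518/6 = 253.

253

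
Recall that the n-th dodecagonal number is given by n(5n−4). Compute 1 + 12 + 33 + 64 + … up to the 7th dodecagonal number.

588

Σ i(5i−4) = 5Σi² − 4Σi over i = 1..7.
Σi = 28 and Σi² = 140.
5·140 − 4·28 = 588.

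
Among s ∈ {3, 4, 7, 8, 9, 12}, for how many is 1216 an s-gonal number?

2

s = 3: P(3, 48) = 1176 and P(3, 49) = 1225; 1216 is not s-gonal.
s = 4: P(4, 34) = 1156 and P(4, 35) = 1225; 1216 is not s-gonal.
s = 7: P(7, 22) = 1177 and P(7, 23) = 1288; 1216 is not s-gonal.
s = 8: P(8, 20) = 1160 and P(8, 21) = 1281; 1216 is not s-gonal.
s = 9: P(9, 19) = 1216. ✓
s = 12: P(12, 16) = 1216. ✓
Hits: s ∈ {9, 12} → 2.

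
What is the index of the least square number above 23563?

154

Solve n² > 23563 for integer n.
The largest n with value ≤ 23563 is 153 (since 23409 ≤ 23563 < 23716), so the first above is n = 154, value 23716.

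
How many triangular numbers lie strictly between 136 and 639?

The n-th triangular number is n(n+1)/2.
Smallest index with value > 136: n = 17 (giving 153).
Largest index with value < 639: n = 35 (giving 630).
Indices 17 through 35: 19 terms.

19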